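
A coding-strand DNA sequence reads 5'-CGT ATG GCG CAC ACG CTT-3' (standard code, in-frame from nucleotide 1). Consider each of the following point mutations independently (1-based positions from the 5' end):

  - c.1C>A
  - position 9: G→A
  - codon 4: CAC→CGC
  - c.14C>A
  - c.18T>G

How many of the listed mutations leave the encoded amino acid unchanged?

2

Codon 1: CGT (Arg) → AGT (Ser) — missense.
Codon 3: GCG (Ala) → GCA (Ala) — synonymous.
Codon 4: CAC (His) → CGC (Arg) — missense.
Codon 5: ACG (Thr) → AAG (Lys) — missense.
Codon 6: CTT (Leu) → CTG (Leu) — synonymous.
Synonymous: 2 of 5.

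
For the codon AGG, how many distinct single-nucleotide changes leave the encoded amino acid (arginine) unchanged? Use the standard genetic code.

Position 1: CGG → 1 synonymous.
Position 2: none → 0 synonymous.
Position 3: AGA → 1 synonymous.
Total: 1 + 0 + 1 = 2.

2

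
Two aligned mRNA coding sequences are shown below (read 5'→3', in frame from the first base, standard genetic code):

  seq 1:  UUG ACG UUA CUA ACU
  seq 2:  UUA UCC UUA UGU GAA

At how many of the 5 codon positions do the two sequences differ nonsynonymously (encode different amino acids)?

3

Codon 1: UUG Leu / UUA Leu — synonymous.
Codon 2: ACG Thr / UCC Ser — nonsynonymous.
Codon 3: UUA Leu / UUA Leu — identical.
Codon 4: CUA Leu / UGU Cys — nonsynonymous.
Codon 5: ACU Thr / GAA Glu — nonsynonymous.
Nonsynonymous differences: 3.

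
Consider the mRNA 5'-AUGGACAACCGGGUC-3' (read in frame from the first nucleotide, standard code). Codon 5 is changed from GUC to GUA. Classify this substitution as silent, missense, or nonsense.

silent

Position 15 falls in codon 5: GUC → Val.
After the substitution the codon is GUA → Val.
Both encode Val, so the change is synonymous.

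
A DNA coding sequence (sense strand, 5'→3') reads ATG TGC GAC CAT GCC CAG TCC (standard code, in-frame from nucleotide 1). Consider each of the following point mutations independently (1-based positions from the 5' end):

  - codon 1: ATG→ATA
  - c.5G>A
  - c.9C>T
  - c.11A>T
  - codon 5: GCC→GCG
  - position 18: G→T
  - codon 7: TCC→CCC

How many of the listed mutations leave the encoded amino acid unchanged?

2

Codon 1: ATG (Met) → ATA (Ile) — missense.
Codon 2: TGC (Cys) → TAC (Tyr) — missense.
Codon 3: GAC (Asp) → GAT (Asp) — synonymous.
Codon 4: CAT (His) → CTT (Leu) — missense.
Codon 5: GCC (Ala) → GCG (Ala) — synonymous.
Codon 6: CAG (Gln) → CAT (His) — missense.
Codon 7: TCC (Ser) → CCC (Pro) — missense.
Synonymous: 2 of 7.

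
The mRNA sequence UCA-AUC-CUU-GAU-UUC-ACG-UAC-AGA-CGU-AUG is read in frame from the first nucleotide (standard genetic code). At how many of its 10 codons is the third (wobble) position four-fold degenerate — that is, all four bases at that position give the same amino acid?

4

Codon 1 UCA (Ser): third position 4-fold.
Codon 2 AUC (Ile): third position 3-fold.
Codon 3 CUU (Leu): third position 4-fold.
Codon 4 GAU (Asp): third position 2-fold.
Codon 5 UUC (Phe): third position 2-fold.
Codon 6 ACG (Thr): third position 4-fold.
Codon 7 UAC (Tyr): third position 2-fold.
Codon 8 AGA (Arg): third position 2-fold.
Codon 9 CGU (Arg): third position 4-fold.
Codon 10 AUG (Met): third position 1-fold.
Four-fold degenerate third positions: 4.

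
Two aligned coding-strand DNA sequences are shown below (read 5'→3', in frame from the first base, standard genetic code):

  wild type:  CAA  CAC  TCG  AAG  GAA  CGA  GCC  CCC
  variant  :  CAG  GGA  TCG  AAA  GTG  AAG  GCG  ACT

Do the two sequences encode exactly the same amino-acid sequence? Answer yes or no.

Codon 1: CAA Gln / CAG Gln — synonymous.
Codon 2: CAC His / GGA Gly — nonsynonymous.
Codon 3: TCG Ser / TCG Ser — identical.
Codon 4: AAG Lys / AAA Lys — synonymous.
Codon 5: GAA Glu / GTG Val — nonsynonymous.
Codon 6: CGA Arg / AAG Lys — nonsynonymous.
Codon 7: GCC Ala / GCG Ala — synonymous.
Codon 8: CCC Pro / ACT Thr — nonsynonymous.
Nonsynonymous differences: 4 → different protein.

no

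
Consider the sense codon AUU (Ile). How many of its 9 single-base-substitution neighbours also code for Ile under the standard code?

2

Position 1: none → 0 synonymous.
Position 2: none → 0 synonymous.
Position 3: AUC, AUA → 2 synonymous.
Total: 0 + 0 + 2 = 2.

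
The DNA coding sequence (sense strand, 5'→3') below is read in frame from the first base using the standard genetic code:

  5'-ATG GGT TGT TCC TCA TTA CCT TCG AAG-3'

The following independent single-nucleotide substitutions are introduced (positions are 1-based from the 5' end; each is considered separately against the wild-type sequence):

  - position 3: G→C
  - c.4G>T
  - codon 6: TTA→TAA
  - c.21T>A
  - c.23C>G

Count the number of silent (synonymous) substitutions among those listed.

Codon 1: ATG (Met) → ATC (Ile) — missense.
Codon 2: GGT (Gly) → TGT (Cys) — missense.
Codon 6: TTA (Leu) → TAA (Stop) — nonsense.
Codon 7: CCT (Pro) → CCA (Pro) — synonymous.
Codon 8: TCG (Ser) → TGG (Trp) — missense.
Synonymous: 1 of 5.

1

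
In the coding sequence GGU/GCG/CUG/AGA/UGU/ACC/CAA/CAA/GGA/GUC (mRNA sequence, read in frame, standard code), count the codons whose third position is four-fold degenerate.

Codon 1 GGU (Gly): third position 4-fold.
Codon 2 GCG (Ala): third position 4-fold.
Codon 3 CUG (Leu): third position 4-fold.
Codon 4 AGA (Arg): third position 2-fold.
Codon 5 UGU (Cys): third position 2-fold.
Codon 6 ACC (Thr): third position 4-fold.
Codon 7 CAA (Gln): third position 2-fold.
Codon 8 CAA (Gln): third position 2-fold.
Codon 9 GGA (Gly): third position 4-fold.
Codon 10 GUC (Val): third position 4-fold.
Four-fold degenerate third positions: 6.

6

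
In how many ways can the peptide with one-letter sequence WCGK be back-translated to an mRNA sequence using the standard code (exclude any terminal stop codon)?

16

Trp: 1 codon.
Cys: 2 codons.
Gly: 4 codons.
Lys: 2 codons.
1 × 2 × 4 × 2 = 16.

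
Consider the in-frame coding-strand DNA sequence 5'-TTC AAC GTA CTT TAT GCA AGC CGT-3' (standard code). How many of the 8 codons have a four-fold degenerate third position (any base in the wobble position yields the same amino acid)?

Codon 1 TTC (Phe): third position 2-fold.
Codon 2 AAC (Asn): third position 2-fold.
Codon 3 GTA (Val): third position 4-fold.
Codon 4 CTT (Leu): third position 4-fold.
Codon 5 TAT (Tyr): third position 2-fold.
Codon 6 GCA (Ala): third position 4-fold.
Codon 7 AGC (Ser): third position 2-fold.
Codon 8 CGT (Arg): third position 4-fold.
Four-fold degenerate third positions: 4.

4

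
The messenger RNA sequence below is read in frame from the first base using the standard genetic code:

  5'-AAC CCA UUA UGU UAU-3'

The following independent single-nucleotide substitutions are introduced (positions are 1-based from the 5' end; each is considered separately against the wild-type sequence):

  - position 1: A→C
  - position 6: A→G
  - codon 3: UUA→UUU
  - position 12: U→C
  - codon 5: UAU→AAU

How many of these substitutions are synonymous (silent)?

Codon 1: AAC (Asn) → CAC (His) — missense.
Codon 2: CCA (Pro) → CCG (Pro) — synonymous.
Codon 3: UUA (Leu) → UUU (Phe) — missense.
Codon 4: UGU (Cys) → UGC (Cys) — synonymous.
Codon 5: UAU (Tyr) → AAU (Asn) — missense.
Synonymous: 2 of 5.

2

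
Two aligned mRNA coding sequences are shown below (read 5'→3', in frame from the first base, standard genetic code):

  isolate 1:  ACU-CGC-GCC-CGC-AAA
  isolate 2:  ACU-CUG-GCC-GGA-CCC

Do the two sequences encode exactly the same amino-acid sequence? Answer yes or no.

no

Codon 1: ACU Thr / ACU Thr — identical.
Codon 2: CGC Arg / CUG Leu — nonsynonymous.
Codon 3: GCC Ala / GCC Ala — identical.
Codon 4: CGC Arg / GGA Gly — nonsynonymous.
Codon 5: AAA Lys / CCC Pro — nonsynonymous.
Nonsynonymous differences: 3 → different protein.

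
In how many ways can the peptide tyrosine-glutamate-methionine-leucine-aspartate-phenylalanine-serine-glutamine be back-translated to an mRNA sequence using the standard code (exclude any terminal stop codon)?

1152

Tyr: 2 codons.
Glu: 2 codons.
Met: 1 codon.
Leu: 6 codons.
Asp: 2 codons.
Phe: 2 codons.
Ser: 6 codons.
Gln: 2 codons.
2 × 2 × 1 × 6 × 2 × 2 × 6 × 2 = 1152.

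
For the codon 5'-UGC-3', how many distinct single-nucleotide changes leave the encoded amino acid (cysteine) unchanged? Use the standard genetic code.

Position 1: none → 0 synonymous.
Position 2: none → 0 synonymous.
Position 3: UGU → 1 synonymous.
Total: 0 + 0 + 1 = 1.

1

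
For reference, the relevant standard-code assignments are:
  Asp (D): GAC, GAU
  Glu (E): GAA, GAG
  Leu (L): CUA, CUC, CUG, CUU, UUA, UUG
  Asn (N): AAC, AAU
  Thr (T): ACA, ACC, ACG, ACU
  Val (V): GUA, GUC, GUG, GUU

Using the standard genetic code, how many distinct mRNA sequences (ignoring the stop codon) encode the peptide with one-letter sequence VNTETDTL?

12288

Val: 4 codons.
Asn: 2 codons.
Thr: 4 codons.
Glu: 2 codons.
Thr: 4 codons.
Asp: 2 codons.
Thr: 4 codons.
Leu: 6 codons.
4 × 2 × 4 × 2 × 4 × 2 × 4 × 6 = 12288.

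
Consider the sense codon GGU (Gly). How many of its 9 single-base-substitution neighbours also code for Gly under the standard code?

Position 1: none → 0 synonymous.
Position 2: none → 0 synonymous.
Position 3: GGC, GGA, GGG → 3 synonymous.
Total: 0 + 0 + 3 = 3.

3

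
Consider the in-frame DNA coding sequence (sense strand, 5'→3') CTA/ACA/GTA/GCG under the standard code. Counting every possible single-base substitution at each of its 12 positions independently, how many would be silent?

Codon 1 (CTA, Leu): 4 synonymous substitutions.
Codon 2 (ACA, Thr): 3 synonymous substitutions.
Codon 3 (GTA, Val): 3 synonymous substitutions.
Codon 4 (GCG, Ala): 3 synonymous substitutions.
Total: 4 + 3 + 3 + 3 = 13.

13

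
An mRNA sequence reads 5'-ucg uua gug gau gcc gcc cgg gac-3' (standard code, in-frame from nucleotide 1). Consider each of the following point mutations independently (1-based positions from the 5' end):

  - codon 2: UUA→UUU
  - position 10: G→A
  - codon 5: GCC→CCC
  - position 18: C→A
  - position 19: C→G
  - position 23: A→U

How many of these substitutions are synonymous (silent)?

Codon 2: UUA (Leu) → UUU (Phe) — missense.
Codon 4: GAU (Asp) → AAU (Asn) — missense.
Codon 5: GCC (Ala) → CCC (Pro) — missense.
Codon 6: GCC (Ala) → GCA (Ala) — synonymous.
Codon 7: CGG (Arg) → GGG (Gly) — missense.
Codon 8: GAC (Asp) → GUC (Val) — missense.
Synonymous: 1 of 6.

1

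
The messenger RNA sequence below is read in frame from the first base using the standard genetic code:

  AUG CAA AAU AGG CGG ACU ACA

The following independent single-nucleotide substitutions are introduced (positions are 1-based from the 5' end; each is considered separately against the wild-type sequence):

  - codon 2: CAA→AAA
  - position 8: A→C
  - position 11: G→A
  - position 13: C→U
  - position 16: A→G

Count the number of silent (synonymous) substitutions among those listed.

0

Codon 2: CAA (Gln) → AAA (Lys) — missense.
Codon 3: AAU (Asn) → ACU (Thr) — missense.
Codon 4: AGG (Arg) → AAG (Lys) — missense.
Codon 5: CGG (Arg) → UGG (Trp) — missense.
Codon 6: ACU (Thr) → GCU (Ala) — missense.
Synonymous: 0 of 5.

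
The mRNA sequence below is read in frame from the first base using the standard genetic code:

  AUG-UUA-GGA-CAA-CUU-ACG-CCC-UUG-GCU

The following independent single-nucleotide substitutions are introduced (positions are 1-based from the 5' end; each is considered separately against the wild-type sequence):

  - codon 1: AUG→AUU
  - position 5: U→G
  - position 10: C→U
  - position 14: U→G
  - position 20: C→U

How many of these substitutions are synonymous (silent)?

0

Codon 1: AUG (Met) → AUU (Ile) — missense.
Codon 2: UUA (Leu) → UGA (Stop) — nonsense.
Codon 4: CAA (Gln) → UAA (Stop) — nonsense.
Codon 5: CUU (Leu) → CGU (Arg) — missense.
Codon 7: CCC (Pro) → CUC (Leu) — missense.
Synonymous: 0 of 5.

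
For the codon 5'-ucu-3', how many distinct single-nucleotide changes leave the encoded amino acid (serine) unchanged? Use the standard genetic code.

Position 1: none → 0 synonymous.
Position 2: none → 0 synonymous.
Position 3: UCC, UCA, UCG → 3 synonymous.
Total: 0 + 0 + 3 = 3.

3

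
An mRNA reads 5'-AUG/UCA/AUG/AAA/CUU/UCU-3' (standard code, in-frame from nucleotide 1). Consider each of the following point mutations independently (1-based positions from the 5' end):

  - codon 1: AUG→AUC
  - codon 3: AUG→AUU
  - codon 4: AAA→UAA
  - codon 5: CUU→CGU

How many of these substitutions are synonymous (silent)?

Codon 1: AUG (Met) → AUC (Ile) — missense.
Codon 3: AUG (Met) → AUU (Ile) — missense.
Codon 4: AAA (Lys) → UAA (Stop) — nonsense.
Codon 5: CUU (Leu) → CGU (Arg) — missense.
Synonymous: 0 of 4.

0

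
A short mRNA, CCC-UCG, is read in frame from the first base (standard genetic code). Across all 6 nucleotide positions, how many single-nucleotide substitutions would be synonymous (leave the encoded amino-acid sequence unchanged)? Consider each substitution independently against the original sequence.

6

Codon 1 (CCC, Pro): 3 synonymous substitutions.
Codon 2 (UCG, Ser): 3 synonymous substitutions.
Total: 3 + 3 = 6.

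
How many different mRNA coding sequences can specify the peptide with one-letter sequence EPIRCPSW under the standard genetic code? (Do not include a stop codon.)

6912

Glu: 2 codons.
Pro: 4 codons.
Ile: 3 codons.
Arg: 6 codons.
Cys: 2 codons.
Pro: 4 codons.
Ser: 6 codons.
Trp: 1 codon.
2 × 4 × 3 × 6 × 2 × 4 × 6 × 1 = 6912.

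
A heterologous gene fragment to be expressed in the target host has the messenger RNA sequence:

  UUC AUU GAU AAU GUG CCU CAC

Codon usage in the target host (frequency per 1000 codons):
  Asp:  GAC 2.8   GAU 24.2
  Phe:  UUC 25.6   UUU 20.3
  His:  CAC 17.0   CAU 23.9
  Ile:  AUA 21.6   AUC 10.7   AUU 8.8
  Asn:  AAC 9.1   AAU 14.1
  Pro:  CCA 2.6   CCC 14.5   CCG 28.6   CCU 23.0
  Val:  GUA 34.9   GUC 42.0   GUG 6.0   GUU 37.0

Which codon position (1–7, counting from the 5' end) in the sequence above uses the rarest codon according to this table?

5

Codon 1 UUC (Phe): 25.6 per 1000.
Codon 2 AUU (Ile): 8.8 per 1000.
Codon 3 GAU (Asp): 24.2 per 1000.
Codon 4 AAU (Asn): 14.1 per 1000.
Codon 5 GUG (Val): 6.0 per 1000.
Codon 6 CCU (Pro): 23.0 per 1000.
Codon 7 CAC (His): 17.0 per 1000.
Lowest frequency is 6.0 at codon 5.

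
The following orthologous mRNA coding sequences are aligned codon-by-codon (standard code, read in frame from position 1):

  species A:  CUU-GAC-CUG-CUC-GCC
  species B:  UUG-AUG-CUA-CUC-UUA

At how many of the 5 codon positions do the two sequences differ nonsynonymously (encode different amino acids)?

Codon 1: CUU Leu / UUG Leu — synonymous.
Codon 2: GAC Asp / AUG Met — nonsynonymous.
Codon 3: CUG Leu / CUA Leu — synonymous.
Codon 4: CUC Leu / CUC Leu — identical.
Codon 5: GCC Ala / UUA Leu — nonsynonymous.
Nonsynonymous differences: 2.

2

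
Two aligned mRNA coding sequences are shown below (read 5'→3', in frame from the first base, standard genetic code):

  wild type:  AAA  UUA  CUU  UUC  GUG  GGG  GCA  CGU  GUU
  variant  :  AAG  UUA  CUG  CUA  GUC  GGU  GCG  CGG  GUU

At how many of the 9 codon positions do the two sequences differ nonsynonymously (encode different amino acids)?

Codon 1: AAA Lys / AAG Lys — synonymous.
Codon 2: UUA Leu / UUA Leu — identical.
Codon 3: CUU Leu / CUG Leu — synonymous.
Codon 4: UUC Phe / CUA Leu — nonsynonymous.
Codon 5: GUG Val / GUC Val — synonymous.
Codon 6: GGG Gly / GGU Gly — synonymous.
Codon 7: GCA Ala / GCG Ala — synonymous.
Codon 8: CGU Arg / CGG Arg — synonymous.
Codon 9: GUU Val / GUU Val — identical.
Nonsynonymous differences: 1.

1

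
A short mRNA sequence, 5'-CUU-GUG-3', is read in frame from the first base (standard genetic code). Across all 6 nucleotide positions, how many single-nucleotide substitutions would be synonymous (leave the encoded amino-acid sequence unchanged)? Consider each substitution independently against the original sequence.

6

Codon 1 (CUU, Leu): 3 synonymous substitutions.
Codon 2 (GUG, Val): 3 synonymous substitutions.
Total: 3 + 3 = 6.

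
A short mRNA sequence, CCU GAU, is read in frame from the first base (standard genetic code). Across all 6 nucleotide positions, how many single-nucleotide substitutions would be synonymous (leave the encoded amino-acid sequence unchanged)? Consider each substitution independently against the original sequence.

4

Codon 1 (CCU, Pro): 3 synonymous substitutions.
Codon 2 (GAU, Asp): 1 synonymous substitution.
Total: 3 + 1 = 4.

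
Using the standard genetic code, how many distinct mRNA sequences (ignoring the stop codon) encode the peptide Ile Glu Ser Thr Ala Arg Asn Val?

27648

Ile: 3 codons.
Glu: 2 codons.
Ser: 6 codons.
Thr: 4 codons.
Ala: 4 codons.
Arg: 6 codons.
Asn: 2 codons.
Val: 4 codons.
3 × 2 × 6 × 4 × 4 × 6 × 2 × 4 = 27648.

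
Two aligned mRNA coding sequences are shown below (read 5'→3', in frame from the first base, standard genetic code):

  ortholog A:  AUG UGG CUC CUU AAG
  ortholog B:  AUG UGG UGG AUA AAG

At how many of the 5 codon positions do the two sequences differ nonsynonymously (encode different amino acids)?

Codon 1: AUG Met / AUG Met — identical.
Codon 2: UGG Trp / UGG Trp — identical.
Codon 3: CUC Leu / UGG Trp — nonsynonymous.
Codon 4: CUU Leu / AUA Ile — nonsynonymous.
Codon 5: AAG Lys / AAG Lys — identical.
Nonsynonymous differences: 2.

2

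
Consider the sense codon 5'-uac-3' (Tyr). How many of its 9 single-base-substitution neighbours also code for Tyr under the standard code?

Position 1: none → 0 synonymous.
Position 2: none → 0 synonymous.
Position 3: UAU → 1 synonymous.
Total: 0 + 0 + 1 = 1.

1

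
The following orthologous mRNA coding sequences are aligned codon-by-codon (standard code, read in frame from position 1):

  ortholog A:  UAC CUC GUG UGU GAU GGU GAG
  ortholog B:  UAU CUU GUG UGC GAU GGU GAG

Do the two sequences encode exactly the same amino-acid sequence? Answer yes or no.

Codon 1: UAC Tyr / UAU Tyr — synonymous.
Codon 2: CUC Leu / CUU Leu — synonymous.
Codon 3: GUG Val / GUG Val — identical.
Codon 4: UGU Cys / UGC Cys — synonymous.
Codon 5: GAU Asp / GAU Asp — identical.
Codon 6: GGU Gly / GGU Gly — identical.
Codon 7: GAG Glu / GAG Glu — identical.
Nonsynonymous differences: 0 → same protein.

yes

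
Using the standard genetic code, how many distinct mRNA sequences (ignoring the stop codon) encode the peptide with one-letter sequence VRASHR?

Val: 4 codons.
Arg: 6 codons.
Ala: 4 codons.
Ser: 6 codons.
His: 2 codons.
Arg: 6 codons.
4 × 6 × 4 × 6 × 2 × 6 = 6912.

6912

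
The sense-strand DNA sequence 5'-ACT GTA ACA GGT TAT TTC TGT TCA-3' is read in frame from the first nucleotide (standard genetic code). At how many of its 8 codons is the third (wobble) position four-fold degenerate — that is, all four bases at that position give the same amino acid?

5

Codon 1 ACT (Thr): third position 4-fold.
Codon 2 GTA (Val): third position 4-fold.
Codon 3 ACA (Thr): third position 4-fold.
Codon 4 GGT (Gly): third position 4-fold.
Codon 5 TAT (Tyr): third position 2-fold.
Codon 6 TTC (Phe): third position 2-fold.
Codon 7 TGT (Cys): third position 2-fold.
Codon 8 TCA (Ser): third position 4-fold.
Four-fold degenerate third positions: 5.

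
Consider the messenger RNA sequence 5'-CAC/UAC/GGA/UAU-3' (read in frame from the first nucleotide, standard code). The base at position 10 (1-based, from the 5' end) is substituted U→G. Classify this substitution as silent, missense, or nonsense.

missense

Position 10 falls in codon 4: UAU → Tyr.
After the substitution the codon is GAU → Asp.
Tyr ≠ Asp, so this is a missense mutation.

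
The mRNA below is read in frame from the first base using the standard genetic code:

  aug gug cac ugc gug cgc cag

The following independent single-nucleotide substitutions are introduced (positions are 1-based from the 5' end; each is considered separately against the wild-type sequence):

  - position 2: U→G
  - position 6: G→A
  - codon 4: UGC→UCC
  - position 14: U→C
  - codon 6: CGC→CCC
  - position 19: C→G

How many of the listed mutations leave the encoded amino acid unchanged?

1

Codon 1: AUG (Met) → AGG (Arg) — missense.
Codon 2: GUG (Val) → GUA (Val) — synonymous.
Codon 4: UGC (Cys) → UCC (Ser) — missense.
Codon 5: GUG (Val) → GCG (Ala) — missense.
Codon 6: CGC (Arg) → CCC (Pro) — missense.
Codon 7: CAG (Gln) → GAG (Glu) — missense.
Synonymous: 1 of 6.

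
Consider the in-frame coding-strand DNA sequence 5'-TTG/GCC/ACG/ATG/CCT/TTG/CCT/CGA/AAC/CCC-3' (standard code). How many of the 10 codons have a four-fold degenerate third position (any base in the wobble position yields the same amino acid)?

6

Codon 1 TTG (Leu): third position 2-fold.
Codon 2 GCC (Ala): third position 4-fold.
Codon 3 ACG (Thr): third position 4-fold.
Codon 4 ATG (Met): third position 1-fold.
Codon 5 CCT (Pro): third position 4-fold.
Codon 6 TTG (Leu): third position 2-fold.
Codon 7 CCT (Pro): third position 4-fold.
Codon 8 CGA (Arg): third position 4-fold.
Codon 9 AAC (Asn): third position 2-fold.
Codon 10 CCC (Pro): third position 4-fold.
Four-fold degenerate third positions: 6.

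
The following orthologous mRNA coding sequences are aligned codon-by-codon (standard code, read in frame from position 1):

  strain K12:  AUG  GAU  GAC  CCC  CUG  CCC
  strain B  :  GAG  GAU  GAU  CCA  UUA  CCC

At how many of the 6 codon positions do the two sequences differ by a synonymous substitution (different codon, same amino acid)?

Codon 1: AUG Met / GAG Glu — nonsynonymous.
Codon 2: GAU Asp / GAU Asp — identical.
Codon 3: GAC Asp / GAU Asp — synonymous.
Codon 4: CCC Pro / CCA Pro — synonymous.
Codon 5: CUG Leu / UUA Leu — synonymous.
Codon 6: CCC Pro / CCC Pro — identical.
Synonymous differences: 3.

3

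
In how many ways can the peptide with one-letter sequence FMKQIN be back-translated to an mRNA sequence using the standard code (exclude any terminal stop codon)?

48

Phe: 2 codons.
Met: 1 codon.
Lys: 2 codons.
Gln: 2 codons.
Ile: 3 codons.
Asn: 2 codons.
2 × 1 × 2 × 2 × 3 × 2 = 48.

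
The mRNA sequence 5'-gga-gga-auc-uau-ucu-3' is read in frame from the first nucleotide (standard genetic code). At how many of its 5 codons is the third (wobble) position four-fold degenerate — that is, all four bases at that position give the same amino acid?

3

Codon 1 GGA (Gly): third position 4-fold.
Codon 2 GGA (Gly): third position 4-fold.
Codon 3 AUC (Ile): third position 3-fold.
Codon 4 UAU (Tyr): third position 2-fold.
Codon 5 UCU (Ser): third position 4-fold.
Four-fold degenerate third positions: 3.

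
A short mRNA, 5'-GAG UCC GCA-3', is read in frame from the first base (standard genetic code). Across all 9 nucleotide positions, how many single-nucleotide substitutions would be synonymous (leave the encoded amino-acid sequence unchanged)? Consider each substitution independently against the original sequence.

Codon 1 (GAG, Glu): 1 synonymous substitution.
Codon 2 (UCC, Ser): 3 synonymous substitutions.
Codon 3 (GCA, Ala): 3 synonymous substitutions.
Total: 1 + 3 + 3 = 7.

7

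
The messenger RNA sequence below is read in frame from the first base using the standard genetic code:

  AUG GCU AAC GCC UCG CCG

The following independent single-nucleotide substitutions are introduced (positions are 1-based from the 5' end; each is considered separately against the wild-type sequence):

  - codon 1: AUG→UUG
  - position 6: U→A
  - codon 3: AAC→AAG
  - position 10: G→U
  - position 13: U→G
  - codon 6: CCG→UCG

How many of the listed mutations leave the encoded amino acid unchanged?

Codon 1: AUG (Met) → UUG (Leu) — missense.
Codon 2: GCU (Ala) → GCA (Ala) — synonymous.
Codon 3: AAC (Asn) → AAG (Lys) — missense.
Codon 4: GCC (Ala) → UCC (Ser) — missense.
Codon 5: UCG (Ser) → GCG (Ala) — missense.
Codon 6: CCG (Pro) → UCG (Ser) — missense.
Synonymous: 1 of 6.

1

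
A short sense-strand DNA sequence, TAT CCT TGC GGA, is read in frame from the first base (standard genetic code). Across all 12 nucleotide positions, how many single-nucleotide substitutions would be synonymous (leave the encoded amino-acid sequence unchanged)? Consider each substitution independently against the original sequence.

8

Codon 1 (TAT, Tyr): 1 synonymous substitution.
Codon 2 (CCT, Pro): 3 synonymous substitutions.
Codon 3 (TGC, Cys): 1 synonymous substitution.
Codon 4 (GGA, Gly): 3 synonymous substitutions.
Total: 1 + 3 + 1 + 3 = 8.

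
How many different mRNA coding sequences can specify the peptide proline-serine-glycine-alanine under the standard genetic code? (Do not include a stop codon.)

384

Pro: 4 codons.
Ser: 6 codons.
Gly: 4 codons.
Ala: 4 codons.
4 × 6 × 4 × 4 = 384.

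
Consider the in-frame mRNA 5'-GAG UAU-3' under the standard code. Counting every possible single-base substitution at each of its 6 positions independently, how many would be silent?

Codon 1 (GAG, Glu): 1 synonymous substitution.
Codon 2 (UAU, Tyr): 1 synonymous substitution.
Total: 1 + 1 = 2.

2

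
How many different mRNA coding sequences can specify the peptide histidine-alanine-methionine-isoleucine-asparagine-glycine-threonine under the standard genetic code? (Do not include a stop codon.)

His: 2 codons.
Ala: 4 codons.
Met: 1 codon.
Ile: 3 codons.
Asn: 2 codons.
Gly: 4 codons.
Thr: 4 codons.
2 × 4 × 1 × 3 × 2 × 4 × 4 = 768.

768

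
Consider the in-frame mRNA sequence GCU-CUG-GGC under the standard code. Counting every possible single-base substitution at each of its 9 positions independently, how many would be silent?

Codon 1 (GCU, Ala): 3 synonymous substitutions.
Codon 2 (CUG, Leu): 4 synonymous substitutions.
Codon 3 (GGC, Gly): 3 synonymous substitutions.
Total: 3 + 4 + 3 = 10.

10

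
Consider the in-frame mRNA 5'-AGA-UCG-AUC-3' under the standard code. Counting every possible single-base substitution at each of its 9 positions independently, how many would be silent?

Codon 1 (AGA, Arg): 2 synonymous substitutions.
Codon 2 (UCG, Ser): 3 synonymous substitutions.
Codon 3 (AUC, Ile): 2 synonymous substitutions.
Total: 2 + 3 + 2 = 7.

7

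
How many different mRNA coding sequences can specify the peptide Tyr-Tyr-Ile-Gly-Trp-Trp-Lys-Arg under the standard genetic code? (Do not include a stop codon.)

576

Tyr: 2 codons.
Tyr: 2 codons.
Ile: 3 codons.
Gly: 4 codons.
Trp: 1 codon.
Trp: 1 codon.
Lys: 2 codons.
Arg: 6 codons.
2 × 2 × 3 × 4 × 1 × 1 × 2 × 6 = 576.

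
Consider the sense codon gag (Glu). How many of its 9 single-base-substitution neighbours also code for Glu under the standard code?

Position 1: none → 0 synonymous.
Position 2: none → 0 synonymous.
Position 3: GAA → 1 synonymous.
Total: 0 + 0 + 1 = 1.

1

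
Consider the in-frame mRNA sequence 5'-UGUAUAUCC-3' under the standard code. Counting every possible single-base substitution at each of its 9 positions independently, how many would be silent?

Codon 1 (UGU, Cys): 1 synonymous substitution.
Codon 2 (AUA, Ile): 2 synonymous substitutions.
Codon 3 (UCC, Ser): 3 synonymous substitutions.
Total: 1 + 2 + 3 = 6.

6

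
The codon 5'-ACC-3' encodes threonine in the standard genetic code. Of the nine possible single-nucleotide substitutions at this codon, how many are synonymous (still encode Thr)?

Position 1: none → 0 synonymous.
Position 2: none → 0 synonymous.
Position 3: ACT, ACA, ACG → 3 synonymous.
Total: 0 + 0 + 3 = 3.

3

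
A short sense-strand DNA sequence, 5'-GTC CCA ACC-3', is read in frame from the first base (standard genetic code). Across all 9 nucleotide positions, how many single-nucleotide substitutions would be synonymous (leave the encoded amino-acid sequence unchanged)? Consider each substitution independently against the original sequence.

9

Codon 1 (GTC, Val): 3 synonymous substitutions.
Codon 2 (CCA, Pro): 3 synonymous substitutions.
Codon 3 (ACC, Thr): 3 synonymous substitutions.
Total: 3 + 3 + 3 = 9.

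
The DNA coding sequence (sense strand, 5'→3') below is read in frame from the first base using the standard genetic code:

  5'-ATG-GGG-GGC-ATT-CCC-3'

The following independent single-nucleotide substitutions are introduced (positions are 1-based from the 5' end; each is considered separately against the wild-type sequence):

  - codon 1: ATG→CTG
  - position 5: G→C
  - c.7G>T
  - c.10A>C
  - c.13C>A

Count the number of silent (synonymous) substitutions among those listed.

0

Codon 1: ATG (Met) → CTG (Leu) — missense.
Codon 2: GGG (Gly) → GCG (Ala) — missense.
Codon 3: GGC (Gly) → TGC (Cys) — missense.
Codon 4: ATT (Ile) → CTT (Leu) — missense.
Codon 5: CCC (Pro) → ACC (Thr) — missense.
Synonymous: 0 of 5.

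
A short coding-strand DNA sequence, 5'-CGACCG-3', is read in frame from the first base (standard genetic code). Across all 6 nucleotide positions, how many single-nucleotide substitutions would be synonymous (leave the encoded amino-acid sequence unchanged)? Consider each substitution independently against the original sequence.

Codon 1 (CGA, Arg): 4 synonymous substitutions.
Codon 2 (CCG, Pro): 3 synonymous substitutions.
Total: 4 + 3 = 7.

7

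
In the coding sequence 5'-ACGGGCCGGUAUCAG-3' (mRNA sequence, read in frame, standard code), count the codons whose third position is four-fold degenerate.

3

Codon 1 ACG (Thr): third position 4-fold.
Codon 2 GGC (Gly): third position 4-fold.
Codon 3 CGG (Arg): third position 4-fold.
Codon 4 UAU (Tyr): third position 2-fold.
Codon 5 CAG (Gln): third position 2-fold.
Four-fold degenerate third positions: 3.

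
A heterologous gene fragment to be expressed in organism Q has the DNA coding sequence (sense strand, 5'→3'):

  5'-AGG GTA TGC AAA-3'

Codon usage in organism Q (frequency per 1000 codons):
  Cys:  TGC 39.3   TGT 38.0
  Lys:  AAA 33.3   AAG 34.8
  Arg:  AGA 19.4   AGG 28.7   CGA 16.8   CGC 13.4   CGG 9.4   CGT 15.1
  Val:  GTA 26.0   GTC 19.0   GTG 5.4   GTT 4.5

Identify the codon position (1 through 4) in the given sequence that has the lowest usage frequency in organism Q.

2

Codon 1 AGG (Arg): 28.7 per 1000.
Codon 2 GTA (Val): 26.0 per 1000.
Codon 3 TGC (Cys): 39.3 per 1000.
Codon 4 AAA (Lys): 33.3 per 1000.
Lowest frequency is 26.0 at codon 2.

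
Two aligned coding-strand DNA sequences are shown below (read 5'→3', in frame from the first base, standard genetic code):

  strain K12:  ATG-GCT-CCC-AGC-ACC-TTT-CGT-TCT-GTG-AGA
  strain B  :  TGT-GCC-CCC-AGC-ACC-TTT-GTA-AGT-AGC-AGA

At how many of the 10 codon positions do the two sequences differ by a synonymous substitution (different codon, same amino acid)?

2

Codon 1: ATG Met / TGT Cys — nonsynonymous.
Codon 2: GCT Ala / GCC Ala — synonymous.
Codon 3: CCC Pro / CCC Pro — identical.
Codon 4: AGC Ser / AGC Ser — identical.
Codon 5: ACC Thr / ACC Thr — identical.
Codon 6: TTT Phe / TTT Phe — identical.
Codon 7: CGT Arg / GTA Val — nonsynonymous.
Codon 8: TCT Ser / AGT Ser — synonymous.
Codon 9: GTG Val / AGC Ser — nonsynonymous.
Codon 10: AGA Arg / AGA Arg — identical.
Synonymous differences: 2.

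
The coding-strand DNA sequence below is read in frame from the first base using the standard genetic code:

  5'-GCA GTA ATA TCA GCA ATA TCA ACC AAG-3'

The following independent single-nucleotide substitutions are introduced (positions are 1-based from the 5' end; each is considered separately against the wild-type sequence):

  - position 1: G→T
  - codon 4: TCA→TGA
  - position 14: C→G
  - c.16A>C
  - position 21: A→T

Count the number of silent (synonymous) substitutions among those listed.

1

Codon 1: GCA (Ala) → TCA (Ser) — missense.
Codon 4: TCA (Ser) → TGA (Stop) — nonsense.
Codon 5: GCA (Ala) → GGA (Gly) — missense.
Codon 6: ATA (Ile) → CTA (Leu) — missense.
Codon 7: TCA (Ser) → TCT (Ser) — synonymous.
Synonymous: 1 of 5.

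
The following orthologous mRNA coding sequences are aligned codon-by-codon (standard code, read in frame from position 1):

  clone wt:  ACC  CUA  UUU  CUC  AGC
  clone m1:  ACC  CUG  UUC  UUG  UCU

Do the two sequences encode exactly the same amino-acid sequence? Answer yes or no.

Codon 1: ACC Thr / ACC Thr — identical.
Codon 2: CUA Leu / CUG Leu — synonymous.
Codon 3: UUU Phe / UUC Phe — synonymous.
Codon 4: CUC Leu / UUG Leu — synonymous.
Codon 5: AGC Ser / UCU Ser — synonymous.
Nonsynonymous differences: 0 → same protein.

yes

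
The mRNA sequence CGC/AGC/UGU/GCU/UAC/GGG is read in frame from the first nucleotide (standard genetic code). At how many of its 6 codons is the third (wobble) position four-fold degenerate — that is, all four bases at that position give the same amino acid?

Codon 1 CGC (Arg): third position 4-fold.
Codon 2 AGC (Ser): third position 2-fold.
Codon 3 UGU (Cys): third position 2-fold.
Codon 4 GCU (Ala): third position 4-fold.
Codon 5 UAC (Tyr): third position 2-fold.
Codon 6 GGG (Gly): third position 4-fold.
Four-fold degenerate third positions: 3.

3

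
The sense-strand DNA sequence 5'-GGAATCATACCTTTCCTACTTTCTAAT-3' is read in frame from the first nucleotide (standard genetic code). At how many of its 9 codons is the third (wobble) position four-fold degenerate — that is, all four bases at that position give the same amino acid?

5

Codon 1 GGA (Gly): third position 4-fold.
Codon 2 ATC (Ile): third position 3-fold.
Codon 3 ATA (Ile): third position 3-fold.
Codon 4 CCT (Pro): third position 4-fold.
Codon 5 TTC (Phe): third position 2-fold.
Codon 6 CTA (Leu): third position 4-fold.
Codon 7 CTT (Leu): third position 4-fold.
Codon 8 TCT (Ser): third position 4-fold.
Codon 9 AAT (Asn): third position 2-fold.
Four-fold degenerate third positions: 5.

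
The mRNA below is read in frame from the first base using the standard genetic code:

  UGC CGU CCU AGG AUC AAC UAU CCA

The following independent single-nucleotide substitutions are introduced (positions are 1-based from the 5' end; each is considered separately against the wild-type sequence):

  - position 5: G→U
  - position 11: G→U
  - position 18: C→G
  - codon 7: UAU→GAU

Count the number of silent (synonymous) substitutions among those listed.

Codon 2: CGU (Arg) → CUU (Leu) — missense.
Codon 4: AGG (Arg) → AUG (Met) — missense.
Codon 6: AAC (Asn) → AAG (Lys) — missense.
Codon 7: UAU (Tyr) → GAU (Asp) — missense.
Synonymous: 0 of 4.

0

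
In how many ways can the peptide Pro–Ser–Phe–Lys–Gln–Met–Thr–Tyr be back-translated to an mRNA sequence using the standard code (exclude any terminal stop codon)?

1536

Pro: 4 codons.
Ser: 6 codons.
Phe: 2 codons.
Lys: 2 codons.
Gln: 2 codons.
Met: 1 codon.
Thr: 4 codons.
Tyr: 2 codons.
4 × 6 × 2 × 2 × 2 × 1 × 4 × 2 = 1536.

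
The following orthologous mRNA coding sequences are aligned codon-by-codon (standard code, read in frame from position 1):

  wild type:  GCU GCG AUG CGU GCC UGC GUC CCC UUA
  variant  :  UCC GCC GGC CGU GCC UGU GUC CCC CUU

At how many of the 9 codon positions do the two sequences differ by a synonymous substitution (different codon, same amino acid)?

Codon 1: GCU Ala / UCC Ser — nonsynonymous.
Codon 2: GCG Ala / GCC Ala — synonymous.
Codon 3: AUG Met / GGC Gly — nonsynonymous.
Codon 4: CGU Arg / CGU Arg — identical.
Codon 5: GCC Ala / GCC Ala — identical.
Codon 6: UGC Cys / UGU Cys — synonymous.
Codon 7: GUC Val / GUC Val — identical.
Codon 8: CCC Pro / CCC Pro — identical.
Codon 9: UUA Leu / CUU Leu — synonymous.
Synonymous differences: 3.

3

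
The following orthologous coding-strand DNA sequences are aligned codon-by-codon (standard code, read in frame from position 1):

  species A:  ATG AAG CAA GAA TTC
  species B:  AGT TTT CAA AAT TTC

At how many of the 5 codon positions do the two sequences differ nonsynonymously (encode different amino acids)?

Codon 1: ATG Met / AGT Ser — nonsynonymous.
Codon 2: AAG Lys / TTT Phe — nonsynonymous.
Codon 3: CAA Gln / CAA Gln — identical.
Codon 4: GAA Glu / AAT Asn — nonsynonymous.
Codon 5: TTC Phe / TTC Phe — identical.
Nonsynonymous differences: 3.

3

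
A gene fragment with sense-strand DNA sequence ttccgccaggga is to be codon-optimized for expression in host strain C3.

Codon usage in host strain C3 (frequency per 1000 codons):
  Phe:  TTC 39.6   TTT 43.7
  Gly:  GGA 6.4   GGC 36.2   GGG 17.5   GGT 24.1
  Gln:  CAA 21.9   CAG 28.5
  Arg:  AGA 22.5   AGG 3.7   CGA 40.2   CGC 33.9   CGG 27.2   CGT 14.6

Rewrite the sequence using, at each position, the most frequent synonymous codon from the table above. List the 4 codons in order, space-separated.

TTT CGA CAG GGC

Codon 1 (Phe): best is TTT at 43.7.
Codon 2 (Arg): best is CGA at 40.2.
Codon 3 (Gln): best is CAG at 28.5.
Codon 4 (Gly): best is GGC at 36.2.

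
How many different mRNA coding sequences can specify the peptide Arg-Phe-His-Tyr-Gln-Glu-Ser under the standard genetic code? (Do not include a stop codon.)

Arg: 6 codons.
Phe: 2 codons.
His: 2 codons.
Tyr: 2 codons.
Gln: 2 codons.
Glu: 2 codons.
Ser: 6 codons.
6 × 2 × 2 × 2 × 2 × 2 × 6 = 1152.

1152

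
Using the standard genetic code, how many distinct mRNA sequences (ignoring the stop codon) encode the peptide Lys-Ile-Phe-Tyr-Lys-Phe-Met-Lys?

Lys: 2 codons.
Ile: 3 codons.
Phe: 2 codons.
Tyr: 2 codons.
Lys: 2 codons.
Phe: 2 codons.
Met: 1 codon.
Lys: 2 codons.
2 × 3 × 2 × 2 × 2 × 2 × 1 × 2 = 192.

192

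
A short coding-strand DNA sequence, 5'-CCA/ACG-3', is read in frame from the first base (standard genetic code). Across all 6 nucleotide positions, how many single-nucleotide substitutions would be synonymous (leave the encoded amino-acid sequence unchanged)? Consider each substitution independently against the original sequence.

6

Codon 1 (CCA, Pro): 3 synonymous substitutions.
Codon 2 (ACG, Thr): 3 synonymous substitutions.
Total: 3 + 3 = 6.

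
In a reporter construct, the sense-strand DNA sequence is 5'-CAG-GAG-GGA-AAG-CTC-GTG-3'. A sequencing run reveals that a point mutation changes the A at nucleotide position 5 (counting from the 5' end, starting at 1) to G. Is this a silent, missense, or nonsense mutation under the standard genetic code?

missense

Position 5 falls in codon 2: GAG → Glu.
After the substitution the codon is GGG → Gly.
Glu ≠ Gly, so this is a missense mutation.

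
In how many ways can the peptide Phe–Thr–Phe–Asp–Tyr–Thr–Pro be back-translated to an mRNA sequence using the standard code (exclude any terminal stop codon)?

Phe: 2 codons.
Thr: 4 codons.
Phe: 2 codons.
Asp: 2 codons.
Tyr: 2 codons.
Thr: 4 codons.
Pro: 4 codons.
2 × 4 × 2 × 2 × 2 × 4 × 4 = 1024.

1024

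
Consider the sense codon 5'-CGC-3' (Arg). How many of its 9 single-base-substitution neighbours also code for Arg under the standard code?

Position 1: none → 0 synonymous.
Position 2: none → 0 synonymous.
Position 3: CGU, CGA, CGG → 3 synonymous.
Total: 0 + 0 + 3 = 3.

3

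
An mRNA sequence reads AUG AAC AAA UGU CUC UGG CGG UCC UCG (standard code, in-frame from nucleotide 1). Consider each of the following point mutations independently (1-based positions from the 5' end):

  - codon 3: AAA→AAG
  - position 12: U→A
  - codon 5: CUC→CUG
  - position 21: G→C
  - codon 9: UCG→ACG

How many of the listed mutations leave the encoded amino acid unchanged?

3

Codon 3: AAA (Lys) → AAG (Lys) — synonymous.
Codon 4: UGU (Cys) → UGA (Stop) — nonsense.
Codon 5: CUC (Leu) → CUG (Leu) — synonymous.
Codon 7: CGG (Arg) → CGC (Arg) — synonymous.
Codon 9: UCG (Ser) → ACG (Thr) — missense.
Synonymous: 3 of 5.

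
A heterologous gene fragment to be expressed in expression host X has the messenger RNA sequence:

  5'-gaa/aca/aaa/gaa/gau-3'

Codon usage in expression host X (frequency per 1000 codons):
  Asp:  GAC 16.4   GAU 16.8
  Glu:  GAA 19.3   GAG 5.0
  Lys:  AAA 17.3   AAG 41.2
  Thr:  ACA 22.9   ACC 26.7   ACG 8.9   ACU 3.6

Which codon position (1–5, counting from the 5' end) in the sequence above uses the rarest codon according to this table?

Codon 1 GAA (Glu): 19.3 per 1000.
Codon 2 ACA (Thr): 22.9 per 1000.
Codon 3 AAA (Lys): 17.3 per 1000.
Codon 4 GAA (Glu): 19.3 per 1000.
Codon 5 GAU (Asp): 16.8 per 1000.
Lowest frequency is 16.8 at codon 5.

5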